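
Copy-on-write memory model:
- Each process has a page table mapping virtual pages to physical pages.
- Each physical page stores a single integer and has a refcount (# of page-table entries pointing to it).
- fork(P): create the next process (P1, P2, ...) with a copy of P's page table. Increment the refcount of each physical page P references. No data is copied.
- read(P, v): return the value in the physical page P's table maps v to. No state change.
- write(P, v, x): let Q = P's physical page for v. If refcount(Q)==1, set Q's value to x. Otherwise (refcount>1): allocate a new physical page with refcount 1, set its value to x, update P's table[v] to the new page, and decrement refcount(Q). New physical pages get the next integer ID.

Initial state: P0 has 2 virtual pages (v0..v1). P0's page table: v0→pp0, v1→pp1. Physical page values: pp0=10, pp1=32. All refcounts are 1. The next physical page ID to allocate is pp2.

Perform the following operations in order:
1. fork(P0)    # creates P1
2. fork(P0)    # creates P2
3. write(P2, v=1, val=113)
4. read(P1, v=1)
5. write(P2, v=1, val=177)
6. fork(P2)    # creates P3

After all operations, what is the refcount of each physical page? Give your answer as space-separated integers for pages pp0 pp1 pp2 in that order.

Answer: 4 2 2

Derivation:
Op 1: fork(P0) -> P1. 2 ppages; refcounts: pp0:2 pp1:2
Op 2: fork(P0) -> P2. 2 ppages; refcounts: pp0:3 pp1:3
Op 3: write(P2, v1, 113). refcount(pp1)=3>1 -> COPY to pp2. 3 ppages; refcounts: pp0:3 pp1:2 pp2:1
Op 4: read(P1, v1) -> 32. No state change.
Op 5: write(P2, v1, 177). refcount(pp2)=1 -> write in place. 3 ppages; refcounts: pp0:3 pp1:2 pp2:1
Op 6: fork(P2) -> P3. 3 ppages; refcounts: pp0:4 pp1:2 pp2:2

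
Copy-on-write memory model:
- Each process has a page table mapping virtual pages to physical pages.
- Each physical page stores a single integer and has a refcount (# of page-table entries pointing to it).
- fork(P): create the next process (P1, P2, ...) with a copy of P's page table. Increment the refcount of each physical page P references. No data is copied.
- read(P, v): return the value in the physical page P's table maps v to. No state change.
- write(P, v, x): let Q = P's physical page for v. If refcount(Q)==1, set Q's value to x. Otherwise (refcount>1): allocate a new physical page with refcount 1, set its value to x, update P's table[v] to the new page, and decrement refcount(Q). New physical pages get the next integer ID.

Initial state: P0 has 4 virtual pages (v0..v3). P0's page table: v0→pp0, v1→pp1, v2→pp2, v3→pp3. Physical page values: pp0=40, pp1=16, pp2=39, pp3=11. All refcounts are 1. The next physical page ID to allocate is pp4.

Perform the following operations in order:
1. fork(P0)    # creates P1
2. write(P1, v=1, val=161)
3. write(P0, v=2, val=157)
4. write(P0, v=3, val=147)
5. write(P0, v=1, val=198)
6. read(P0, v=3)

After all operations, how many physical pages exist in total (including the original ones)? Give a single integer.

Answer: 7

Derivation:
Op 1: fork(P0) -> P1. 4 ppages; refcounts: pp0:2 pp1:2 pp2:2 pp3:2
Op 2: write(P1, v1, 161). refcount(pp1)=2>1 -> COPY to pp4. 5 ppages; refcounts: pp0:2 pp1:1 pp2:2 pp3:2 pp4:1
Op 3: write(P0, v2, 157). refcount(pp2)=2>1 -> COPY to pp5. 6 ppages; refcounts: pp0:2 pp1:1 pp2:1 pp3:2 pp4:1 pp5:1
Op 4: write(P0, v3, 147). refcount(pp3)=2>1 -> COPY to pp6. 7 ppages; refcounts: pp0:2 pp1:1 pp2:1 pp3:1 pp4:1 pp5:1 pp6:1
Op 5: write(P0, v1, 198). refcount(pp1)=1 -> write in place. 7 ppages; refcounts: pp0:2 pp1:1 pp2:1 pp3:1 pp4:1 pp5:1 pp6:1
Op 6: read(P0, v3) -> 147. No state change.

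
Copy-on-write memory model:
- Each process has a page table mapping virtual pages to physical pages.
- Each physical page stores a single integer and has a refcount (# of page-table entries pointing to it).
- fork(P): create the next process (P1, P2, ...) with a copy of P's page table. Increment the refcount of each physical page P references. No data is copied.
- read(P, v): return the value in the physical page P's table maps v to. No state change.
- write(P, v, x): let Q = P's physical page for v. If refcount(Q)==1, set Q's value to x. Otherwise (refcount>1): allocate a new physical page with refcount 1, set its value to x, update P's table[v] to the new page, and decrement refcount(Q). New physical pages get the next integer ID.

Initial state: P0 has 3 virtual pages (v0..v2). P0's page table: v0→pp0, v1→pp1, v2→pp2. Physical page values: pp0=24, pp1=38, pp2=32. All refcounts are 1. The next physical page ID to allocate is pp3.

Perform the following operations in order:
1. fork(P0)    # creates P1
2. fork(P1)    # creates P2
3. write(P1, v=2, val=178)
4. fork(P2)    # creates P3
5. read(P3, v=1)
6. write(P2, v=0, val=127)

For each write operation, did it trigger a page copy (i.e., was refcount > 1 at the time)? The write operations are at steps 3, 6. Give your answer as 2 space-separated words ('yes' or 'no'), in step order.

Op 1: fork(P0) -> P1. 3 ppages; refcounts: pp0:2 pp1:2 pp2:2
Op 2: fork(P1) -> P2. 3 ppages; refcounts: pp0:3 pp1:3 pp2:3
Op 3: write(P1, v2, 178). refcount(pp2)=3>1 -> COPY to pp3. 4 ppages; refcounts: pp0:3 pp1:3 pp2:2 pp3:1
Op 4: fork(P2) -> P3. 4 ppages; refcounts: pp0:4 pp1:4 pp2:3 pp3:1
Op 5: read(P3, v1) -> 38. No state change.
Op 6: write(P2, v0, 127). refcount(pp0)=4>1 -> COPY to pp4. 5 ppages; refcounts: pp0:3 pp1:4 pp2:3 pp3:1 pp4:1

yes yes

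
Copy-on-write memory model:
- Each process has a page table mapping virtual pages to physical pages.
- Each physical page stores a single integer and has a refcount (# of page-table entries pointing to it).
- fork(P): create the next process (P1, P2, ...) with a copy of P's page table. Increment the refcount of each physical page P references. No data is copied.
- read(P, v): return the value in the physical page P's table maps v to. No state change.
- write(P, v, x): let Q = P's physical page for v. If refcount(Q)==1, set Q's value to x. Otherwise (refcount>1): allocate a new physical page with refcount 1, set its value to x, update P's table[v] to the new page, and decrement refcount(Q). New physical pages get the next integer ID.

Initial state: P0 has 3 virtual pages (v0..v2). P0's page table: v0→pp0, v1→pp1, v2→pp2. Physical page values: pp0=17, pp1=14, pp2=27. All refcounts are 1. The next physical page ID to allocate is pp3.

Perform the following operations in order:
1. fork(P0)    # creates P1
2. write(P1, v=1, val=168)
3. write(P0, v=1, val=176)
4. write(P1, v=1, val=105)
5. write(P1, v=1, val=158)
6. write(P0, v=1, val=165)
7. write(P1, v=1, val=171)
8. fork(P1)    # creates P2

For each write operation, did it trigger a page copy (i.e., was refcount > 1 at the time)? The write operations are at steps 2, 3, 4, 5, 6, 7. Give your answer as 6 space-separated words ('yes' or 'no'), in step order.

Op 1: fork(P0) -> P1. 3 ppages; refcounts: pp0:2 pp1:2 pp2:2
Op 2: write(P1, v1, 168). refcount(pp1)=2>1 -> COPY to pp3. 4 ppages; refcounts: pp0:2 pp1:1 pp2:2 pp3:1
Op 3: write(P0, v1, 176). refcount(pp1)=1 -> write in place. 4 ppages; refcounts: pp0:2 pp1:1 pp2:2 pp3:1
Op 4: write(P1, v1, 105). refcount(pp3)=1 -> write in place. 4 ppages; refcounts: pp0:2 pp1:1 pp2:2 pp3:1
Op 5: write(P1, v1, 158). refcount(pp3)=1 -> write in place. 4 ppages; refcounts: pp0:2 pp1:1 pp2:2 pp3:1
Op 6: write(P0, v1, 165). refcount(pp1)=1 -> write in place. 4 ppages; refcounts: pp0:2 pp1:1 pp2:2 pp3:1
Op 7: write(P1, v1, 171). refcount(pp3)=1 -> write in place. 4 ppages; refcounts: pp0:2 pp1:1 pp2:2 pp3:1
Op 8: fork(P1) -> P2. 4 ppages; refcounts: pp0:3 pp1:1 pp2:3 pp3:2

yes no no no no no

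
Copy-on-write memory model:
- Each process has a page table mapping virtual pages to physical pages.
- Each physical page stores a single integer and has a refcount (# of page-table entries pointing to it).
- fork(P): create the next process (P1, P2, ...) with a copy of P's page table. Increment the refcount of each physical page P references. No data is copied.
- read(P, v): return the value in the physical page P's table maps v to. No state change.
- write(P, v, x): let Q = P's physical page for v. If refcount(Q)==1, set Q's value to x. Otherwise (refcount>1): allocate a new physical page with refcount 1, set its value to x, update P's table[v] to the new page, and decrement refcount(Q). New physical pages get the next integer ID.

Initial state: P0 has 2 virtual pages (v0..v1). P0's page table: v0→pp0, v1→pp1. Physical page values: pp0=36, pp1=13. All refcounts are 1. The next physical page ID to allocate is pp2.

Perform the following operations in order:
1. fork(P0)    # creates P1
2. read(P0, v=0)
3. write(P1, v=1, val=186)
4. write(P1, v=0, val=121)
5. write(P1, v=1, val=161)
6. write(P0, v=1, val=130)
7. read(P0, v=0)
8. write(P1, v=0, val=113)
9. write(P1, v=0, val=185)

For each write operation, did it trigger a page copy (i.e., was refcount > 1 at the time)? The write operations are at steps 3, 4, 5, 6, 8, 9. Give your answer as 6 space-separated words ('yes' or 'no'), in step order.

Op 1: fork(P0) -> P1. 2 ppages; refcounts: pp0:2 pp1:2
Op 2: read(P0, v0) -> 36. No state change.
Op 3: write(P1, v1, 186). refcount(pp1)=2>1 -> COPY to pp2. 3 ppages; refcounts: pp0:2 pp1:1 pp2:1
Op 4: write(P1, v0, 121). refcount(pp0)=2>1 -> COPY to pp3. 4 ppages; refcounts: pp0:1 pp1:1 pp2:1 pp3:1
Op 5: write(P1, v1, 161). refcount(pp2)=1 -> write in place. 4 ppages; refcounts: pp0:1 pp1:1 pp2:1 pp3:1
Op 6: write(P0, v1, 130). refcount(pp1)=1 -> write in place. 4 ppages; refcounts: pp0:1 pp1:1 pp2:1 pp3:1
Op 7: read(P0, v0) -> 36. No state change.
Op 8: write(P1, v0, 113). refcount(pp3)=1 -> write in place. 4 ppages; refcounts: pp0:1 pp1:1 pp2:1 pp3:1
Op 9: write(P1, v0, 185). refcount(pp3)=1 -> write in place. 4 ppages; refcounts: pp0:1 pp1:1 pp2:1 pp3:1

yes yes no no no no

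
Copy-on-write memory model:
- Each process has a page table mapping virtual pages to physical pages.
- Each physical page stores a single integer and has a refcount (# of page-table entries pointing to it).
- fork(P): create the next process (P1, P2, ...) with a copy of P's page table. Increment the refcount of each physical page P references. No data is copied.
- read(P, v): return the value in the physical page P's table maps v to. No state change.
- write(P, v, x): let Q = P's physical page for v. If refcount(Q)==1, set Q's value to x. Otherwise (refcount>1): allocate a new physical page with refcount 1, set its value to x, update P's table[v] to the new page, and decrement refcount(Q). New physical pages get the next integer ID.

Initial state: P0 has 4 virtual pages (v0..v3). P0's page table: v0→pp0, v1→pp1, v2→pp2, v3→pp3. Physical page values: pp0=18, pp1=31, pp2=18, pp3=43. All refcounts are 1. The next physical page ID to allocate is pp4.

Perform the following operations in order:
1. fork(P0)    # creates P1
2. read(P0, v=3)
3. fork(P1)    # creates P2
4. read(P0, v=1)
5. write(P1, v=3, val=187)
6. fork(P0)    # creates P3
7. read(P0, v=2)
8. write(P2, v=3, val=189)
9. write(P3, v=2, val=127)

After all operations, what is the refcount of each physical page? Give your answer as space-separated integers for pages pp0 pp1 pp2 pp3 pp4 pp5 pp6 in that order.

Op 1: fork(P0) -> P1. 4 ppages; refcounts: pp0:2 pp1:2 pp2:2 pp3:2
Op 2: read(P0, v3) -> 43. No state change.
Op 3: fork(P1) -> P2. 4 ppages; refcounts: pp0:3 pp1:3 pp2:3 pp3:3
Op 4: read(P0, v1) -> 31. No state change.
Op 5: write(P1, v3, 187). refcount(pp3)=3>1 -> COPY to pp4. 5 ppages; refcounts: pp0:3 pp1:3 pp2:3 pp3:2 pp4:1
Op 6: fork(P0) -> P3. 5 ppages; refcounts: pp0:4 pp1:4 pp2:4 pp3:3 pp4:1
Op 7: read(P0, v2) -> 18. No state change.
Op 8: write(P2, v3, 189). refcount(pp3)=3>1 -> COPY to pp5. 6 ppages; refcounts: pp0:4 pp1:4 pp2:4 pp3:2 pp4:1 pp5:1
Op 9: write(P3, v2, 127). refcount(pp2)=4>1 -> COPY to pp6. 7 ppages; refcounts: pp0:4 pp1:4 pp2:3 pp3:2 pp4:1 pp5:1 pp6:1

Answer: 4 4 3 2 1 1 1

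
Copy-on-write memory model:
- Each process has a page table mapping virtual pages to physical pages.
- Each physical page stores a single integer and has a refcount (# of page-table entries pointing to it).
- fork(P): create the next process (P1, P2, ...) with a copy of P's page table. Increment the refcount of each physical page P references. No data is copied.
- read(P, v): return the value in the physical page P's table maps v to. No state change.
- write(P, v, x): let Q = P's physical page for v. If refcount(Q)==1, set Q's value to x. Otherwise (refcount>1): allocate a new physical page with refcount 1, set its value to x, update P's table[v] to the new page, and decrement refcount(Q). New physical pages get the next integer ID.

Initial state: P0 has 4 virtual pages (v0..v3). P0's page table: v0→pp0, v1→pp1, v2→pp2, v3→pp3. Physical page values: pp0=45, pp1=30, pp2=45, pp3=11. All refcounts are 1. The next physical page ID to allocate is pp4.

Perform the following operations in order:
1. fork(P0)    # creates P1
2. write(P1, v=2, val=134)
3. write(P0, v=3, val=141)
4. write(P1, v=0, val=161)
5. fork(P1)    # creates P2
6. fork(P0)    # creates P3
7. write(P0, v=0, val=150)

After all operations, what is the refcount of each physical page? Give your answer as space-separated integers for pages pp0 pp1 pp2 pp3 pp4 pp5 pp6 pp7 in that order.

Answer: 1 4 2 2 2 2 2 1

Derivation:
Op 1: fork(P0) -> P1. 4 ppages; refcounts: pp0:2 pp1:2 pp2:2 pp3:2
Op 2: write(P1, v2, 134). refcount(pp2)=2>1 -> COPY to pp4. 5 ppages; refcounts: pp0:2 pp1:2 pp2:1 pp3:2 pp4:1
Op 3: write(P0, v3, 141). refcount(pp3)=2>1 -> COPY to pp5. 6 ppages; refcounts: pp0:2 pp1:2 pp2:1 pp3:1 pp4:1 pp5:1
Op 4: write(P1, v0, 161). refcount(pp0)=2>1 -> COPY to pp6. 7 ppages; refcounts: pp0:1 pp1:2 pp2:1 pp3:1 pp4:1 pp5:1 pp6:1
Op 5: fork(P1) -> P2. 7 ppages; refcounts: pp0:1 pp1:3 pp2:1 pp3:2 pp4:2 pp5:1 pp6:2
Op 6: fork(P0) -> P3. 7 ppages; refcounts: pp0:2 pp1:4 pp2:2 pp3:2 pp4:2 pp5:2 pp6:2
Op 7: write(P0, v0, 150). refcount(pp0)=2>1 -> COPY to pp7. 8 ppages; refcounts: pp0:1 pp1:4 pp2:2 pp3:2 pp4:2 pp5:2 pp6:2 pp7:1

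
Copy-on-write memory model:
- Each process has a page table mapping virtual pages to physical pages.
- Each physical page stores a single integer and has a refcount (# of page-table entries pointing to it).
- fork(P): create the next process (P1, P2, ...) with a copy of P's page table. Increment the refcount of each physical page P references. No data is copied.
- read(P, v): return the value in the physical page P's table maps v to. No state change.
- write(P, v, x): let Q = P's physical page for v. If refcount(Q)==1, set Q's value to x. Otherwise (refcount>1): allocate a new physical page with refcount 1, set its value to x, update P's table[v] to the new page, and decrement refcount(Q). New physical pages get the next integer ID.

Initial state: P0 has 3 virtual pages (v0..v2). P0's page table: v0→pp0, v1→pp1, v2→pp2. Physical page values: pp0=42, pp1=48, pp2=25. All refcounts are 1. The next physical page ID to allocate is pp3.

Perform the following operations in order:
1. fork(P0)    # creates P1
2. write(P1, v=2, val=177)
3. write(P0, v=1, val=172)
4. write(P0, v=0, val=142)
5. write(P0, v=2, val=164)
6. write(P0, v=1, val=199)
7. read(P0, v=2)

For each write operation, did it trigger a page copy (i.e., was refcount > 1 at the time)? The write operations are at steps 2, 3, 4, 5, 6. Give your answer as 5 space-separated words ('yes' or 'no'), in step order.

Op 1: fork(P0) -> P1. 3 ppages; refcounts: pp0:2 pp1:2 pp2:2
Op 2: write(P1, v2, 177). refcount(pp2)=2>1 -> COPY to pp3. 4 ppages; refcounts: pp0:2 pp1:2 pp2:1 pp3:1
Op 3: write(P0, v1, 172). refcount(pp1)=2>1 -> COPY to pp4. 5 ppages; refcounts: pp0:2 pp1:1 pp2:1 pp3:1 pp4:1
Op 4: write(P0, v0, 142). refcount(pp0)=2>1 -> COPY to pp5. 6 ppages; refcounts: pp0:1 pp1:1 pp2:1 pp3:1 pp4:1 pp5:1
Op 5: write(P0, v2, 164). refcount(pp2)=1 -> write in place. 6 ppages; refcounts: pp0:1 pp1:1 pp2:1 pp3:1 pp4:1 pp5:1
Op 6: write(P0, v1, 199). refcount(pp4)=1 -> write in place. 6 ppages; refcounts: pp0:1 pp1:1 pp2:1 pp3:1 pp4:1 pp5:1
Op 7: read(P0, v2) -> 164. No state change.

yes yes yes no no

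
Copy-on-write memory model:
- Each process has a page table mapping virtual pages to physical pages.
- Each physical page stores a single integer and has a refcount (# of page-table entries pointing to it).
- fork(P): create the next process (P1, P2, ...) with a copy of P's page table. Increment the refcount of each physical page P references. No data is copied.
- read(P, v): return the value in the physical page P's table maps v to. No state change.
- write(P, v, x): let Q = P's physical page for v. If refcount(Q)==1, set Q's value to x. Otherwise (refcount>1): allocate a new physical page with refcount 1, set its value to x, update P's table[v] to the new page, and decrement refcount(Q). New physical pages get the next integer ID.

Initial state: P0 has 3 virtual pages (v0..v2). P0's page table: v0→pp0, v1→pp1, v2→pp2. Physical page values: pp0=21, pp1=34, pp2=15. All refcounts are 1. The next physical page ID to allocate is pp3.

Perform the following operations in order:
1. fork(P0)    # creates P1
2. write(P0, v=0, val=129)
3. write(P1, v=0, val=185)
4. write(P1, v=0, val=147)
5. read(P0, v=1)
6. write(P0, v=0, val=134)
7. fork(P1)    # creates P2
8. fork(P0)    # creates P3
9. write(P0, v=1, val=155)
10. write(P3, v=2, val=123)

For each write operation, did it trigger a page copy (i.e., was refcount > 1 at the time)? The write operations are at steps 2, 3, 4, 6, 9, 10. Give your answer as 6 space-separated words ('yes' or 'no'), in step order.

Op 1: fork(P0) -> P1. 3 ppages; refcounts: pp0:2 pp1:2 pp2:2
Op 2: write(P0, v0, 129). refcount(pp0)=2>1 -> COPY to pp3. 4 ppages; refcounts: pp0:1 pp1:2 pp2:2 pp3:1
Op 3: write(P1, v0, 185). refcount(pp0)=1 -> write in place. 4 ppages; refcounts: pp0:1 pp1:2 pp2:2 pp3:1
Op 4: write(P1, v0, 147). refcount(pp0)=1 -> write in place. 4 ppages; refcounts: pp0:1 pp1:2 pp2:2 pp3:1
Op 5: read(P0, v1) -> 34. No state change.
Op 6: write(P0, v0, 134). refcount(pp3)=1 -> write in place. 4 ppages; refcounts: pp0:1 pp1:2 pp2:2 pp3:1
Op 7: fork(P1) -> P2. 4 ppages; refcounts: pp0:2 pp1:3 pp2:3 pp3:1
Op 8: fork(P0) -> P3. 4 ppages; refcounts: pp0:2 pp1:4 pp2:4 pp3:2
Op 9: write(P0, v1, 155). refcount(pp1)=4>1 -> COPY to pp4. 5 ppages; refcounts: pp0:2 pp1:3 pp2:4 pp3:2 pp4:1
Op 10: write(P3, v2, 123). refcount(pp2)=4>1 -> COPY to pp5. 6 ppages; refcounts: pp0:2 pp1:3 pp2:3 pp3:2 pp4:1 pp5:1

yes no no no yes yes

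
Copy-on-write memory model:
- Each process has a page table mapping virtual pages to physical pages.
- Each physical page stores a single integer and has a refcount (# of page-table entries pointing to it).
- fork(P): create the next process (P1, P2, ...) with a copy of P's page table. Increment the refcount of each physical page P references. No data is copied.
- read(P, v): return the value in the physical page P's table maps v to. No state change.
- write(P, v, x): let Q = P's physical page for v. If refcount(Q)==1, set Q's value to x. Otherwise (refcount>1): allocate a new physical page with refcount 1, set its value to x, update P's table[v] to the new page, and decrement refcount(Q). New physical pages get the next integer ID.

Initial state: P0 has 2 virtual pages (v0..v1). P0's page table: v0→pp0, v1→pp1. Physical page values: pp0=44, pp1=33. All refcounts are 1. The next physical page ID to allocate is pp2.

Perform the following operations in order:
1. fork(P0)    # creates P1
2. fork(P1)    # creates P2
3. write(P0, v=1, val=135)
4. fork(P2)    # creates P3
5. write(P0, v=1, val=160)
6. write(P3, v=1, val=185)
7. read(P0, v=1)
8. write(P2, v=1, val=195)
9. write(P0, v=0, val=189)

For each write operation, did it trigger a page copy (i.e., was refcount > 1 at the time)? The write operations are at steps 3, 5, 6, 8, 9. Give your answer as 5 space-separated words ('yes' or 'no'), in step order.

Op 1: fork(P0) -> P1. 2 ppages; refcounts: pp0:2 pp1:2
Op 2: fork(P1) -> P2. 2 ppages; refcounts: pp0:3 pp1:3
Op 3: write(P0, v1, 135). refcount(pp1)=3>1 -> COPY to pp2. 3 ppages; refcounts: pp0:3 pp1:2 pp2:1
Op 4: fork(P2) -> P3. 3 ppages; refcounts: pp0:4 pp1:3 pp2:1
Op 5: write(P0, v1, 160). refcount(pp2)=1 -> write in place. 3 ppages; refcounts: pp0:4 pp1:3 pp2:1
Op 6: write(P3, v1, 185). refcount(pp1)=3>1 -> COPY to pp3. 4 ppages; refcounts: pp0:4 pp1:2 pp2:1 pp3:1
Op 7: read(P0, v1) -> 160. No state change.
Op 8: write(P2, v1, 195). refcount(pp1)=2>1 -> COPY to pp4. 5 ppages; refcounts: pp0:4 pp1:1 pp2:1 pp3:1 pp4:1
Op 9: write(P0, v0, 189). refcount(pp0)=4>1 -> COPY to pp5. 6 ppages; refcounts: pp0:3 pp1:1 pp2:1 pp3:1 pp4:1 pp5:1

yes no yes yes yes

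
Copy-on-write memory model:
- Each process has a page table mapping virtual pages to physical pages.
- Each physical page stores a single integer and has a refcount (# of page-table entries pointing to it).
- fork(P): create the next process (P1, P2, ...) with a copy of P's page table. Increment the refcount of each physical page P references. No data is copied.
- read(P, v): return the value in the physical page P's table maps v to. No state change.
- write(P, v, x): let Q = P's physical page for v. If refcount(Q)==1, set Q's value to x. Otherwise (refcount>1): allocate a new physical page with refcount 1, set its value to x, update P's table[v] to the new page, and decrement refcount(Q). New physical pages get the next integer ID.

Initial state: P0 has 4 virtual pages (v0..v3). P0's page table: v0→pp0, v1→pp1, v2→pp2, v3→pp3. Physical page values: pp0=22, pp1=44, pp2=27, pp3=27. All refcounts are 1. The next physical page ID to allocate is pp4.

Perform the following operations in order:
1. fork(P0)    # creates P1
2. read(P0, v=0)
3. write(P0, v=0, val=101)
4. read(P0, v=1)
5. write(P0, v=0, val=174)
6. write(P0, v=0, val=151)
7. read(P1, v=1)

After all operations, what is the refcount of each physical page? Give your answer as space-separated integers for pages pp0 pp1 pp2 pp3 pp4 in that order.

Answer: 1 2 2 2 1

Derivation:
Op 1: fork(P0) -> P1. 4 ppages; refcounts: pp0:2 pp1:2 pp2:2 pp3:2
Op 2: read(P0, v0) -> 22. No state change.
Op 3: write(P0, v0, 101). refcount(pp0)=2>1 -> COPY to pp4. 5 ppages; refcounts: pp0:1 pp1:2 pp2:2 pp3:2 pp4:1
Op 4: read(P0, v1) -> 44. No state change.
Op 5: write(P0, v0, 174). refcount(pp4)=1 -> write in place. 5 ppages; refcounts: pp0:1 pp1:2 pp2:2 pp3:2 pp4:1
Op 6: write(P0, v0, 151). refcount(pp4)=1 -> write in place. 5 ppages; refcounts: pp0:1 pp1:2 pp2:2 pp3:2 pp4:1
Op 7: read(P1, v1) -> 44. No state change.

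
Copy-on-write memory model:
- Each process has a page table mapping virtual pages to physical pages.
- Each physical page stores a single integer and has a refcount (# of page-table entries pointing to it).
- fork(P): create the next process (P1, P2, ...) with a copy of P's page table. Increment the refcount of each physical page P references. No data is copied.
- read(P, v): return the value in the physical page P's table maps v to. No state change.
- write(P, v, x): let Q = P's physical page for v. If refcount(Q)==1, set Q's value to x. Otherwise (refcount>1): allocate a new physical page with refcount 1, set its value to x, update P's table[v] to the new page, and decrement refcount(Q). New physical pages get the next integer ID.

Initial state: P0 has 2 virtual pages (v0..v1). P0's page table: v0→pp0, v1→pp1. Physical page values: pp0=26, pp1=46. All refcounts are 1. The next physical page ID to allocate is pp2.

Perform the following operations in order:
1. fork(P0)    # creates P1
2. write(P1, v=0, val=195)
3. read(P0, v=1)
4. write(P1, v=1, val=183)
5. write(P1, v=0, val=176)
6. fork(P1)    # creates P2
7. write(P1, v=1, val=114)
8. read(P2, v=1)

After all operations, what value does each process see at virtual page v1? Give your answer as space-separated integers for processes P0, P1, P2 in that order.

Op 1: fork(P0) -> P1. 2 ppages; refcounts: pp0:2 pp1:2
Op 2: write(P1, v0, 195). refcount(pp0)=2>1 -> COPY to pp2. 3 ppages; refcounts: pp0:1 pp1:2 pp2:1
Op 3: read(P0, v1) -> 46. No state change.
Op 4: write(P1, v1, 183). refcount(pp1)=2>1 -> COPY to pp3. 4 ppages; refcounts: pp0:1 pp1:1 pp2:1 pp3:1
Op 5: write(P1, v0, 176). refcount(pp2)=1 -> write in place. 4 ppages; refcounts: pp0:1 pp1:1 pp2:1 pp3:1
Op 6: fork(P1) -> P2. 4 ppages; refcounts: pp0:1 pp1:1 pp2:2 pp3:2
Op 7: write(P1, v1, 114). refcount(pp3)=2>1 -> COPY to pp4. 5 ppages; refcounts: pp0:1 pp1:1 pp2:2 pp3:1 pp4:1
Op 8: read(P2, v1) -> 183. No state change.
P0: v1 -> pp1 = 46
P1: v1 -> pp4 = 114
P2: v1 -> pp3 = 183

Answer: 46 114 183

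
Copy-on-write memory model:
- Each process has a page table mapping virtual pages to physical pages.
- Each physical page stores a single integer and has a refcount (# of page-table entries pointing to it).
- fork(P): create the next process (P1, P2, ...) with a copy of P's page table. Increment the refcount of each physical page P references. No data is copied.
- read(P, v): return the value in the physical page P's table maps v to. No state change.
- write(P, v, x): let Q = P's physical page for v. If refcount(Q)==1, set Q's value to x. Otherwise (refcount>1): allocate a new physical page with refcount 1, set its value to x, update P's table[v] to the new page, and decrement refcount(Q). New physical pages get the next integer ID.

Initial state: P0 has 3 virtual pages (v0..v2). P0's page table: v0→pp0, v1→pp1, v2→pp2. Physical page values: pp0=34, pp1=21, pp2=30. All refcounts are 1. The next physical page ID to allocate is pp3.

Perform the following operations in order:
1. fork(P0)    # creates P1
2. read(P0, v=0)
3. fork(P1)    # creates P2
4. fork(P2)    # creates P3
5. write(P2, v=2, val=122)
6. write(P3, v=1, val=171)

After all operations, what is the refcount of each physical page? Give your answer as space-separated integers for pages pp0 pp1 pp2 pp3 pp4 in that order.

Answer: 4 3 3 1 1

Derivation:
Op 1: fork(P0) -> P1. 3 ppages; refcounts: pp0:2 pp1:2 pp2:2
Op 2: read(P0, v0) -> 34. No state change.
Op 3: fork(P1) -> P2. 3 ppages; refcounts: pp0:3 pp1:3 pp2:3
Op 4: fork(P2) -> P3. 3 ppages; refcounts: pp0:4 pp1:4 pp2:4
Op 5: write(P2, v2, 122). refcount(pp2)=4>1 -> COPY to pp3. 4 ppages; refcounts: pp0:4 pp1:4 pp2:3 pp3:1
Op 6: write(P3, v1, 171). refcount(pp1)=4>1 -> COPY to pp4. 5 ppages; refcounts: pp0:4 pp1:3 pp2:3 pp3:1 pp4:1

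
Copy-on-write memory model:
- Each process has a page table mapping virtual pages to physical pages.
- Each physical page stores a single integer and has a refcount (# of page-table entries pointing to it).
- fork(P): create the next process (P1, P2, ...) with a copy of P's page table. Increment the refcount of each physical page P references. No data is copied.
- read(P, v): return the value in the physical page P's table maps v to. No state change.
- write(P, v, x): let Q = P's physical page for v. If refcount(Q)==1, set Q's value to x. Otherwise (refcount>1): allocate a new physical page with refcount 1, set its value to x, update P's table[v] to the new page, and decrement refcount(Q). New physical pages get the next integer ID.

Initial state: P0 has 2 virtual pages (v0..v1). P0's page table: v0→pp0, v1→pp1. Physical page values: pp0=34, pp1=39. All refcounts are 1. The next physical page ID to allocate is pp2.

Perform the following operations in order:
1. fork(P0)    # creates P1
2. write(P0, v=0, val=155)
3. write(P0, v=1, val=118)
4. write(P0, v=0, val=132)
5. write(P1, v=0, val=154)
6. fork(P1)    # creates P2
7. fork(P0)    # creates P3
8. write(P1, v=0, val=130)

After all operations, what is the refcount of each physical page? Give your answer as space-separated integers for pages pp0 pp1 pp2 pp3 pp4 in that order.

Answer: 1 2 2 2 1

Derivation:
Op 1: fork(P0) -> P1. 2 ppages; refcounts: pp0:2 pp1:2
Op 2: write(P0, v0, 155). refcount(pp0)=2>1 -> COPY to pp2. 3 ppages; refcounts: pp0:1 pp1:2 pp2:1
Op 3: write(P0, v1, 118). refcount(pp1)=2>1 -> COPY to pp3. 4 ppages; refcounts: pp0:1 pp1:1 pp2:1 pp3:1
Op 4: write(P0, v0, 132). refcount(pp2)=1 -> write in place. 4 ppages; refcounts: pp0:1 pp1:1 pp2:1 pp3:1
Op 5: write(P1, v0, 154). refcount(pp0)=1 -> write in place. 4 ppages; refcounts: pp0:1 pp1:1 pp2:1 pp3:1
Op 6: fork(P1) -> P2. 4 ppages; refcounts: pp0:2 pp1:2 pp2:1 pp3:1
Op 7: fork(P0) -> P3. 4 ppages; refcounts: pp0:2 pp1:2 pp2:2 pp3:2
Op 8: write(P1, v0, 130). refcount(pp0)=2>1 -> COPY to pp4. 5 ppages; refcounts: pp0:1 pp1:2 pp2:2 pp3:2 pp4:1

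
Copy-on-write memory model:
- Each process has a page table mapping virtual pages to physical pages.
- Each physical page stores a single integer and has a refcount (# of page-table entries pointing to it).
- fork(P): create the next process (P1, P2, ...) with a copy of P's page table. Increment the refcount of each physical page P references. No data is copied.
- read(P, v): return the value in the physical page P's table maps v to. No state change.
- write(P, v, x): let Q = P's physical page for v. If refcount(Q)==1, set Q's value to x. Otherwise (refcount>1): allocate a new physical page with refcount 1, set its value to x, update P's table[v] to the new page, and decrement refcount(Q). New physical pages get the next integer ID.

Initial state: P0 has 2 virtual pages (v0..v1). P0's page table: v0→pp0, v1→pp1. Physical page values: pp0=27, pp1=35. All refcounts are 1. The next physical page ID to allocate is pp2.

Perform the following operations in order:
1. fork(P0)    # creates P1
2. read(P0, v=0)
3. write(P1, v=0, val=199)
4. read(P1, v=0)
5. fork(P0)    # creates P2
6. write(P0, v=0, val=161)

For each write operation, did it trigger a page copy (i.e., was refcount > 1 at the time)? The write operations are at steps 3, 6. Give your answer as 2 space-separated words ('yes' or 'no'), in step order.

Op 1: fork(P0) -> P1. 2 ppages; refcounts: pp0:2 pp1:2
Op 2: read(P0, v0) -> 27. No state change.
Op 3: write(P1, v0, 199). refcount(pp0)=2>1 -> COPY to pp2. 3 ppages; refcounts: pp0:1 pp1:2 pp2:1
Op 4: read(P1, v0) -> 199. No state change.
Op 5: fork(P0) -> P2. 3 ppages; refcounts: pp0:2 pp1:3 pp2:1
Op 6: write(P0, v0, 161). refcount(pp0)=2>1 -> COPY to pp3. 4 ppages; refcounts: pp0:1 pp1:3 pp2:1 pp3:1

yes yes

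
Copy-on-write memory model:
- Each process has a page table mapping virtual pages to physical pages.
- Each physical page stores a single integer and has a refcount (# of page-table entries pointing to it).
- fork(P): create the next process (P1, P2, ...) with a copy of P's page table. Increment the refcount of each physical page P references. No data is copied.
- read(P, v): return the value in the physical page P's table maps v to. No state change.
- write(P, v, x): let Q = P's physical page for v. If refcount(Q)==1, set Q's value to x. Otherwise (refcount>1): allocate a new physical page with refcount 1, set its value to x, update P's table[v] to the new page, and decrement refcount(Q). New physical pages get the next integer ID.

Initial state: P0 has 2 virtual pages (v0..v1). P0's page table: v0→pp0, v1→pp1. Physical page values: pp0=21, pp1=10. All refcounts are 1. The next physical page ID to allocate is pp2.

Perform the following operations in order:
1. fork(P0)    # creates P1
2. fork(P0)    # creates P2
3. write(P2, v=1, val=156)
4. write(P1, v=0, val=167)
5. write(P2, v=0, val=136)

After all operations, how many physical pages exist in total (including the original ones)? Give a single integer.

Op 1: fork(P0) -> P1. 2 ppages; refcounts: pp0:2 pp1:2
Op 2: fork(P0) -> P2. 2 ppages; refcounts: pp0:3 pp1:3
Op 3: write(P2, v1, 156). refcount(pp1)=3>1 -> COPY to pp2. 3 ppages; refcounts: pp0:3 pp1:2 pp2:1
Op 4: write(P1, v0, 167). refcount(pp0)=3>1 -> COPY to pp3. 4 ppages; refcounts: pp0:2 pp1:2 pp2:1 pp3:1
Op 5: write(P2, v0, 136). refcount(pp0)=2>1 -> COPY to pp4. 5 ppages; refcounts: pp0:1 pp1:2 pp2:1 pp3:1 pp4:1

Answer: 5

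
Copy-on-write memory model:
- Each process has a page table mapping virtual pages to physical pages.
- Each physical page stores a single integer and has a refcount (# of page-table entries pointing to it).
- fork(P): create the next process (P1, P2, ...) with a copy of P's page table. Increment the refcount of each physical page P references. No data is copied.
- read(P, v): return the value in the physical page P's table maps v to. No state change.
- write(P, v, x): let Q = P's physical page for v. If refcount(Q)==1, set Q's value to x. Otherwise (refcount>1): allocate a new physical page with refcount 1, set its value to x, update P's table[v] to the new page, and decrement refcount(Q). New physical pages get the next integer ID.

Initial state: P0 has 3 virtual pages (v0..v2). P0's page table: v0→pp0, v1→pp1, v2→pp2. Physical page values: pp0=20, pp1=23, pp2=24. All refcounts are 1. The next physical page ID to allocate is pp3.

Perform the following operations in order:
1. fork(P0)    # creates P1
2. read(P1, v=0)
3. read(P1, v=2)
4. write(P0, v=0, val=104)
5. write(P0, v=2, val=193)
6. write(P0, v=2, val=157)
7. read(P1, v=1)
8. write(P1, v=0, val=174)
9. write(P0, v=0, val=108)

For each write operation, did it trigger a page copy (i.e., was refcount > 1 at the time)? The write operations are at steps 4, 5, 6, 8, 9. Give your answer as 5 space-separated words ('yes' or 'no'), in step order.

Op 1: fork(P0) -> P1. 3 ppages; refcounts: pp0:2 pp1:2 pp2:2
Op 2: read(P1, v0) -> 20. No state change.
Op 3: read(P1, v2) -> 24. No state change.
Op 4: write(P0, v0, 104). refcount(pp0)=2>1 -> COPY to pp3. 4 ppages; refcounts: pp0:1 pp1:2 pp2:2 pp3:1
Op 5: write(P0, v2, 193). refcount(pp2)=2>1 -> COPY to pp4. 5 ppages; refcounts: pp0:1 pp1:2 pp2:1 pp3:1 pp4:1
Op 6: write(P0, v2, 157). refcount(pp4)=1 -> write in place. 5 ppages; refcounts: pp0:1 pp1:2 pp2:1 pp3:1 pp4:1
Op 7: read(P1, v1) -> 23. No state change.
Op 8: write(P1, v0, 174). refcount(pp0)=1 -> write in place. 5 ppages; refcounts: pp0:1 pp1:2 pp2:1 pp3:1 pp4:1
Op 9: write(P0, v0, 108). refcount(pp3)=1 -> write in place. 5 ppages; refcounts: pp0:1 pp1:2 pp2:1 pp3:1 pp4:1

yes yes no no no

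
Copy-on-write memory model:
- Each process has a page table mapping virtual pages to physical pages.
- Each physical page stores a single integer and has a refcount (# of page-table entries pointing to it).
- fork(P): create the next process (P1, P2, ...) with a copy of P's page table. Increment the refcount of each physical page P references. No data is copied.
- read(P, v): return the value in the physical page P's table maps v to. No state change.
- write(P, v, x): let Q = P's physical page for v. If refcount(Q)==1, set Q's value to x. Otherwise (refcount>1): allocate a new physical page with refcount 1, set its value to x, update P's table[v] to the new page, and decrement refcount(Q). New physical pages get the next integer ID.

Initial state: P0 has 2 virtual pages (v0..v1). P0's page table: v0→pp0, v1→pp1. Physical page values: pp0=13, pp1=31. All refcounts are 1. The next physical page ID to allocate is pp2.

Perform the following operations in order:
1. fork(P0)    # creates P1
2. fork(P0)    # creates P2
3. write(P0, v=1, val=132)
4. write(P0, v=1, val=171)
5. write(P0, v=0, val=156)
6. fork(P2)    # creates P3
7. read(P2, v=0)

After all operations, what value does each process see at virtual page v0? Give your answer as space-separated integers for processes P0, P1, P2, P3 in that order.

Op 1: fork(P0) -> P1. 2 ppages; refcounts: pp0:2 pp1:2
Op 2: fork(P0) -> P2. 2 ppages; refcounts: pp0:3 pp1:3
Op 3: write(P0, v1, 132). refcount(pp1)=3>1 -> COPY to pp2. 3 ppages; refcounts: pp0:3 pp1:2 pp2:1
Op 4: write(P0, v1, 171). refcount(pp2)=1 -> write in place. 3 ppages; refcounts: pp0:3 pp1:2 pp2:1
Op 5: write(P0, v0, 156). refcount(pp0)=3>1 -> COPY to pp3. 4 ppages; refcounts: pp0:2 pp1:2 pp2:1 pp3:1
Op 6: fork(P2) -> P3. 4 ppages; refcounts: pp0:3 pp1:3 pp2:1 pp3:1
Op 7: read(P2, v0) -> 13. No state change.
P0: v0 -> pp3 = 156
P1: v0 -> pp0 = 13
P2: v0 -> pp0 = 13
P3: v0 -> pp0 = 13

Answer: 156 13 13 13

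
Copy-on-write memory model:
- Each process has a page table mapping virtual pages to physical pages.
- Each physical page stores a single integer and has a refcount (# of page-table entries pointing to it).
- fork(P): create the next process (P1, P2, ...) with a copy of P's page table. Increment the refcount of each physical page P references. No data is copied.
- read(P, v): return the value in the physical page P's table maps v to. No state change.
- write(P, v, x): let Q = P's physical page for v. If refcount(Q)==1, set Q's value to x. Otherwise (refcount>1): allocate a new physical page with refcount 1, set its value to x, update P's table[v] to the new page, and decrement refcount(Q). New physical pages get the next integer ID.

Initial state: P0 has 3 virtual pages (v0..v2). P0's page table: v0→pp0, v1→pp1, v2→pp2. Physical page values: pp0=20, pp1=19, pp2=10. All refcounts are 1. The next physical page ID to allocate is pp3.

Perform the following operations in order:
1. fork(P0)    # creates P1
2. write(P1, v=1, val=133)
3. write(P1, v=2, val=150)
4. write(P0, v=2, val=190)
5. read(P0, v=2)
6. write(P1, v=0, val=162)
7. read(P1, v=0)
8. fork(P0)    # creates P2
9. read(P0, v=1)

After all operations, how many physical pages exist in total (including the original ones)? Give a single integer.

Op 1: fork(P0) -> P1. 3 ppages; refcounts: pp0:2 pp1:2 pp2:2
Op 2: write(P1, v1, 133). refcount(pp1)=2>1 -> COPY to pp3. 4 ppages; refcounts: pp0:2 pp1:1 pp2:2 pp3:1
Op 3: write(P1, v2, 150). refcount(pp2)=2>1 -> COPY to pp4. 5 ppages; refcounts: pp0:2 pp1:1 pp2:1 pp3:1 pp4:1
Op 4: write(P0, v2, 190). refcount(pp2)=1 -> write in place. 5 ppages; refcounts: pp0:2 pp1:1 pp2:1 pp3:1 pp4:1
Op 5: read(P0, v2) -> 190. No state change.
Op 6: write(P1, v0, 162). refcount(pp0)=2>1 -> COPY to pp5. 6 ppages; refcounts: pp0:1 pp1:1 pp2:1 pp3:1 pp4:1 pp5:1
Op 7: read(P1, v0) -> 162. No state change.
Op 8: fork(P0) -> P2. 6 ppages; refcounts: pp0:2 pp1:2 pp2:2 pp3:1 pp4:1 pp5:1
Op 9: read(P0, v1) -> 19. No state change.

Answer: 6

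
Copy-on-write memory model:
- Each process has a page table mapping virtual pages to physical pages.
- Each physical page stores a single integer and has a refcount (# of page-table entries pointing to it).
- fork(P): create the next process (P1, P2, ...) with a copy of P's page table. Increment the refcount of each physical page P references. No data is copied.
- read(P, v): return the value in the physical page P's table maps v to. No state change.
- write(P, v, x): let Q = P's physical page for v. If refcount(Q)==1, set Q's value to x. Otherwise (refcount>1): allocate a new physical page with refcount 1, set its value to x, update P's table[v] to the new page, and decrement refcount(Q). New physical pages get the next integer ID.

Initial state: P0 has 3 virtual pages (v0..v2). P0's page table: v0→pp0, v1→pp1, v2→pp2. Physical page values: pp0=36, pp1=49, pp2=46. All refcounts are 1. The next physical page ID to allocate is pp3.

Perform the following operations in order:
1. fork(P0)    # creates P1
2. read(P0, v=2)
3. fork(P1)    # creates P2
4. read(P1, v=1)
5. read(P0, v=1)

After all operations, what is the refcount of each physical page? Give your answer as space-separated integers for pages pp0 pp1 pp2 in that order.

Op 1: fork(P0) -> P1. 3 ppages; refcounts: pp0:2 pp1:2 pp2:2
Op 2: read(P0, v2) -> 46. No state change.
Op 3: fork(P1) -> P2. 3 ppages; refcounts: pp0:3 pp1:3 pp2:3
Op 4: read(P1, v1) -> 49. No state change.
Op 5: read(P0, v1) -> 49. No state change.

Answer: 3 3 3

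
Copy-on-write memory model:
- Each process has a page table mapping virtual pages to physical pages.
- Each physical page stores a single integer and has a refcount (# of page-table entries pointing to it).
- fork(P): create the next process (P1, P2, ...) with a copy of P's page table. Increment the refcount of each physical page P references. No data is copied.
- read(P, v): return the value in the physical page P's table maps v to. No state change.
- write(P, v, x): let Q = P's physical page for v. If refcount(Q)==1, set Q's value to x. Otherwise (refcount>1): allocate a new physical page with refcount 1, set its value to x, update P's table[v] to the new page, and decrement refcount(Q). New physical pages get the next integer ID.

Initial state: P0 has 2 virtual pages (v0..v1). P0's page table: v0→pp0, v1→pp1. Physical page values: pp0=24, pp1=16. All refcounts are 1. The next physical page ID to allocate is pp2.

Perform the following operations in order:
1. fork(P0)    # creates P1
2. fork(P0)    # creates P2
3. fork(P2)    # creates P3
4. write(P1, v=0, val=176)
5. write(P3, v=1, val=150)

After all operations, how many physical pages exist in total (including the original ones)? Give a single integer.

Answer: 4

Derivation:
Op 1: fork(P0) -> P1. 2 ppages; refcounts: pp0:2 pp1:2
Op 2: fork(P0) -> P2. 2 ppages; refcounts: pp0:3 pp1:3
Op 3: fork(P2) -> P3. 2 ppages; refcounts: pp0:4 pp1:4
Op 4: write(P1, v0, 176). refcount(pp0)=4>1 -> COPY to pp2. 3 ppages; refcounts: pp0:3 pp1:4 pp2:1
Op 5: write(P3, v1, 150). refcount(pp1)=4>1 -> COPY to pp3. 4 ppages; refcounts: pp0:3 pp1:3 pp2:1 pp3:1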